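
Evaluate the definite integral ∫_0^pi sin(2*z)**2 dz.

Use the identity sin^2(2*z) = (1 - cos(4*z))/2.
An antiderivative is F(z) = z/2 - sin(4*z)/8.
Then F(pi) - F(0) = (pi/2) - (0) = pi/2.

pi/2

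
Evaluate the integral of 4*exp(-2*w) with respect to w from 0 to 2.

2 - 2*exp(-4)

An antiderivative is F(w) = -2*exp(-2*w).
Then F(2) - F(0) = (-2*exp(-4)) - (-2) = 2 - 2*exp(-4).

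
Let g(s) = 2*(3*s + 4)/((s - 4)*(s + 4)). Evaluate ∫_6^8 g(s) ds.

-2*log(5) + 2*log(3) + 6*log(2)

Factor the denominator: s**2 - 16 = (s + 4)(s - 4).
Partial fractions: 2*(3*s + 4)/((s - 4)*(s + 4)) = 2/(s + 4) + 4/(s - 4).
An antiderivative is F(s) = 4*log(s - 4) + 2*log(s + 4).
Then F(8) - F(6) = (2*log(3) + 12*log(2)) - (2*log(5) + 6*log(2)) = -2*log(5) + 2*log(3) + 6*log(2).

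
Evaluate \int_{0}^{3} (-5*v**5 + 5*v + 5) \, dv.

-570

By the power rule, an antiderivative is F(v) = -5*v**6/6 + 5*v**2/2 + 5*v.
Then F(3) - F(0) = (-570) - (0) = -570.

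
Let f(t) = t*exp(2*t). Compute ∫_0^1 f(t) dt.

1/4 + exp(2)/4

Integrate by parts once (u = t, dv = exp(2*t) dt).
An antiderivative is F(t) = (2*t - 1)*exp(2*t)/4.
Then F(1) - F(0) = (exp(2)/4) - (-1/4) = 1/4 + exp(2)/4.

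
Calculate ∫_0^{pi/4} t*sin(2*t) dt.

Integrate by parts once (u = t, dv = sin(2*t) dt).
An antiderivative is F(t) = -t*cos(2*t)/2 + sin(2*t)/4.
Then F(pi/4) - F(0) = (1/4) - (0) = 1/4.

1/4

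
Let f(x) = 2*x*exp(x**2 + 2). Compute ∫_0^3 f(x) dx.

-exp(2) + exp(11)

Let u = x**2 + 2, so du = 2*x dx. When x = 0, u = 2; when x = 3, u = 11.
The integral becomes ∫ exp(u) du from 2 to 11, with antiderivative exp(u).
Back in x: F(x) = exp(x**2 + 2).
Then F(3) - F(0) = (exp(11)) - (exp(2)) = -exp(2) + exp(11).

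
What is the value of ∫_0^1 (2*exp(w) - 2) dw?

An antiderivative is F(w) = -2*w + 2*exp(w).
Then F(1) - F(0) = (-2 + 2*E) - (2) = -4 + 2*E.

-4 + 2*E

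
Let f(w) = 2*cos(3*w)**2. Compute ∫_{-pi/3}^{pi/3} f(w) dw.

2*pi/3

Use the identity cos^2(3*w) = (1 + cos(6*w))/2.
An antiderivative is F(w) = w + sin(6*w)/6.
Then F(pi/3) - F(-pi/3) = (pi/3) - (-pi/3) = 2*pi/3.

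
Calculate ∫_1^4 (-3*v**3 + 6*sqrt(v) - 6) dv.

By the power rule, an antiderivative is F(v) = -3*v**4/4 + 4*v**(3/2) - 6*v.
Then F(4) - F(1) = (-184) - (-11/4) = -725/4.

-725/4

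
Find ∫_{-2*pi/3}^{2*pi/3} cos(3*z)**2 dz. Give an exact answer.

2*pi/3

Use the identity cos^2(3*z) = (1 + cos(6*z))/2.
An antiderivative is F(z) = z/2 + sin(6*z)/12.
Then F(2*pi/3) - F(-2*pi/3) = (pi/3) - (-pi/3) = 2*pi/3.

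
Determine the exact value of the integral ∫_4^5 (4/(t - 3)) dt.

An antiderivative is F(t) = 4*log(t - 3).
Then F(5) - F(4) = (log(16)) - (0) = log(16).

log(16)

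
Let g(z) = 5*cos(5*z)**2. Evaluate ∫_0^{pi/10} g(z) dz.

Use the identity cos^2(5*z) = (1 + cos(10*z))/2.
An antiderivative is F(z) = 5*z/2 + sin(10*z)/4.
Then F(pi/10) - F(0) = (pi/4) - (0) = pi/4.

pi/4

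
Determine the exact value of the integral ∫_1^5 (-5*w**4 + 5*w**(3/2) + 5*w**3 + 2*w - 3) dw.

By the power rule, an antiderivative is F(w) = 2*w**(5/2) - w**5 + 5*w**4/4 + w**2 - 3*w.
Then F(5) - F(1) = (-9335/4 + 50*sqrt(5)) - (1/4) = -2334 + 50*sqrt(5).

-2334 + 50*sqrt(5)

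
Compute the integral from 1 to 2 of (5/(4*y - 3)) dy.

5*log(5)/4

An antiderivative is F(y) = 5*log(4*y - 3)/4.
Then F(2) - F(1) = (5*log(5)/4) - (0) = 5*log(5)/4.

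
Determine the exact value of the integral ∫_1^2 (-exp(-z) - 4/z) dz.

-4*log(2) - exp(-1) + exp(-2)

An antiderivative is F(z) = -4*log(z) + exp(-z).
Then F(2) - F(1) = (-4*log(2) + exp(-2)) - (exp(-1)) = -4*log(2) - exp(-1) + exp(-2).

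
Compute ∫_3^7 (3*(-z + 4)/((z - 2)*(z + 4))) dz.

-4*log(11) + log(5) + 4*log(7)

Factor the denominator: z**2 + 2*z - 8 = (z + 4)(z - 2).
Partial fractions: 3*(-z + 4)/((z - 2)*(z + 4)) = -4/(z + 4) + 1/(z - 2).
An antiderivative is F(z) = log(z - 2) - 4*log(z + 4).
Then F(7) - F(3) = (-4*log(11) + log(5)) - (-4*log(7)) = -4*log(11) + log(5) + 4*log(7).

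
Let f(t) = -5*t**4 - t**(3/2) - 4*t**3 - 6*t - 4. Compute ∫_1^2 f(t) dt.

By the power rule, an antiderivative is F(t) = -2*t**(5/2)/5 - t**5 - t**4 - 3*t**2 - 4*t.
Then F(2) - F(1) = (-68 - 8*sqrt(2)/5) - (-47/5) = -293/5 - 8*sqrt(2)/5.

-293/5 - 8*sqrt(2)/5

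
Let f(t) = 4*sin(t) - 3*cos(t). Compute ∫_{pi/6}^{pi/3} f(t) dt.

An antiderivative is F(t) = -3*sin(t) - 4*cos(t).
Then F(pi/3) - F(pi/6) = (-3*sqrt(3)/2 - 2) - (-2*sqrt(3) - 3/2) = -1/2 + sqrt(3)/2.

-1/2 + sqrt(3)/2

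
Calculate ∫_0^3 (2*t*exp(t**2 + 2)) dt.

Let u = t**2 + 2, so du = 2*t dt. When t = 0, u = 2; when t = 3, u = 11.
The integral becomes ∫ exp(u) du from 2 to 11, with antiderivative exp(u).
Back in t: F(t) = exp(t**2 + 2).
Then F(3) - F(0) = (exp(11)) - (exp(2)) = -exp(2) + exp(11).

-exp(2) + exp(11)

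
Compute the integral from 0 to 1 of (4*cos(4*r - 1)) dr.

sin(3) + sin(1)

Let u = 4*r - 1, so du = 4 dr. When r = 0, u = -1; when r = 1, u = 3.
The integral becomes ∫ cos(u) du from -1 to 3, with antiderivative sin(u).
Back in r: F(r) = sin(4*r - 1).
Then F(1) - F(0) = (sin(3)) - (-sin(1)) = sin(3) + sin(1).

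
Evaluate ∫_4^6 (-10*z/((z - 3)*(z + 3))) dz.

Factor the denominator: z**2 - 9 = (z + 3)(z - 3).
Partial fractions: -10*z/((z - 3)*(z + 3)) = -5/(z + 3) - 5/(z - 3).
An antiderivative is F(z) = -5*log(z - 3) - 5*log(z + 3).
Then F(6) - F(4) = (-15*log(3)) - (-5*log(7)) = -15*log(3) + 5*log(7).

-15*log(3) + 5*log(7)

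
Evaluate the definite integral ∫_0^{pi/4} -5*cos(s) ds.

-5*sqrt(2)/2

An antiderivative is F(s) = -5*sin(s).
Then F(pi/4) - F(0) = (-5*sqrt(2)/2) - (0) = -5*sqrt(2)/2.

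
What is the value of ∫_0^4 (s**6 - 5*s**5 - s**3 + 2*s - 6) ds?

By the power rule, an antiderivative is F(s) = s**7/7 - 5*s**6/6 - s**4/4 + s**2 - 6*s.
Then F(4) - F(0) = (-24040/21) - (0) = -24040/21.

-24040/21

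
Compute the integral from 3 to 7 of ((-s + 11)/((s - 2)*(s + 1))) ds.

-4*log(2) + 3*log(5)

Factor the denominator: s**2 - s - 2 = (s + 1)(s - 2).
Partial fractions: (-s + 11)/((s - 2)*(s + 1)) = -4/(s + 1) + 3/(s - 2).
An antiderivative is F(s) = 3*log(s - 2) - 4*log(s + 1).
Then F(7) - F(3) = (-12*log(2) + 3*log(5)) - (-8*log(2)) = -4*log(2) + 3*log(5).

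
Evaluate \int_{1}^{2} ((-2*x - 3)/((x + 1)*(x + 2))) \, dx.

-log(2)

Factor the denominator: x**2 + 3*x + 2 = (x + 2)(x + 1).
Partial fractions: (-2*x - 3)/((x + 1)*(x + 2)) = -1/(x + 2) - 1/(x + 1).
An antiderivative is F(x) = -log(x + 1) - log(x + 2).
Then F(2) - F(1) = (-log(12)) - (-log(6)) = -log(2).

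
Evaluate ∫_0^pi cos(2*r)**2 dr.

pi/2

Use the identity cos^2(2*r) = (1 + cos(4*r))/2.
An antiderivative is F(r) = r/2 + sin(4*r)/8.
Then F(pi) - F(0) = (pi/2) - (0) = pi/2.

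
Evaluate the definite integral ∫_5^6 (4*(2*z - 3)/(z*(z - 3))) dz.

Factor the denominator: z**2 - 3*z = z(z - 3).
Partial fractions: 4*(2*z - 3)/(z*(z - 3)) = 4/z + 4/(z - 3).
An antiderivative is F(z) = 4*log(z) + 4*log(z - 3).
Then F(6) - F(5) = (4*log(2) + 8*log(3)) - (4*log(2) + 4*log(5)) = -4*log(5) + 8*log(3).

-4*log(5) + 8*log(3)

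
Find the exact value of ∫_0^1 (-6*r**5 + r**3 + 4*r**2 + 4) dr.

55/12

By the power rule, an antiderivative is F(r) = -r**6 + r**4/4 + 4*r**3/3 + 4*r.
Then F(1) - F(0) = (55/12) - (0) = 55/12.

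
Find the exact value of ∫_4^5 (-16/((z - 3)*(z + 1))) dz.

Factor the denominator: z**2 - 2*z - 3 = (z + 1)(z - 3).
Partial fractions: -16/((z - 3)*(z + 1)) = 4/(z + 1) - 4/(z - 3).
An antiderivative is F(z) = -4*log(z - 3) + 4*log(z + 1).
Then F(5) - F(4) = (log(81)) - (4*log(5)) = -4*log(5) + 4*log(3).

-4*log(5) + 4*log(3)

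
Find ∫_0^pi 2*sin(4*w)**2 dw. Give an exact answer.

Use the identity sin^2(4*w) = (1 - cos(8*w))/2.
An antiderivative is F(w) = w - sin(8*w)/8.
Then F(pi) - F(0) = (pi) - (0) = pi.

pi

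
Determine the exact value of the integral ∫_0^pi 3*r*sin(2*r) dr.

-3*pi/2

Integrate by parts once (u = r, dv = 3*sin(2*r) dr).
An antiderivative is F(r) = -3*r*cos(2*r)/2 + 3*sin(2*r)/4.
Then F(pi) - F(0) = (-3*pi/2) - (0) = -3*pi/2.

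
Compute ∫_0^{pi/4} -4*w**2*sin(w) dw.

-4*sqrt(2) - sqrt(2)*pi + sqrt(2)*pi**2/8 + 8

Integrate by parts twice (u = w^2, dv = -4*sin(w) dw).
An antiderivative is F(w) = 4*w**2*cos(w) - 8*w*sin(w) - 8*cos(w).
Then F(pi/4) - F(0) = (sqrt(2)*(-4 - pi + pi**2/8)) - (-8) = -4*sqrt(2) - sqrt(2)*pi + sqrt(2)*pi**2/8 + 8.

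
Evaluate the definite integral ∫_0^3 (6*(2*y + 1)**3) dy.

Let u = 2*y + 1, so du = 2 dy. When y = 0, u = 1; when y = 3, u = 7.
The integral becomes 3·∫ u**3 du from 1 to 7, with antiderivative 3*u**4/4.
Back in y: F(y) = 3*(2*y + 1)**4/4.
Then F(3) - F(0) = (7203/4) - (3/4) = 1800.

1800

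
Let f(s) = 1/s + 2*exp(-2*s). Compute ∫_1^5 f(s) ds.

An antiderivative is F(s) = log(s) - exp(-2*s).
Then F(5) - F(1) = (-exp(-10) + log(5)) - (-exp(-2)) = -exp(-10) + exp(-2) + log(5).

-exp(-10) + exp(-2) + log(5)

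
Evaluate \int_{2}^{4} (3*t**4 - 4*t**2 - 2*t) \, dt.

7628/15

By the power rule, an antiderivative is F(t) = 3*t**5/5 - 4*t**3/3 - t**2.
Then F(4) - F(2) = (7696/15) - (68/15) = 7628/15.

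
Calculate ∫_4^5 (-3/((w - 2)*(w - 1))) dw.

Factor the denominator: w**2 - 3*w + 2 = (w - 1)(w - 2).
Partial fractions: -3/((w - 2)*(w - 1)) = 3/(w - 1) - 3/(w - 2).
An antiderivative is F(w) = -3*log(w - 2) + 3*log(w - 1).
Then F(5) - F(4) = (log(64/27)) - (log(27/8)) = -6*log(3) + 9*log(2).

-6*log(3) + 9*log(2)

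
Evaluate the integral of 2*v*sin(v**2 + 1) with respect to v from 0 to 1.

Let u = v**2 + 1, so du = 2*v dv. When v = 0, u = 1; when v = 1, u = 2.
The integral becomes ∫ sin(u) du from 1 to 2, with antiderivative -cos(u).
Back in v: F(v) = -cos(v**2 + 1).
Then F(1) - F(0) = (-cos(2)) - (-cos(1)) = -cos(2) + cos(1).

-cos(2) + cos(1)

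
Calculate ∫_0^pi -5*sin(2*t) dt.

An antiderivative is F(t) = 5*cos(2*t)/2.
Then F(pi) - F(0) = (5/2) - (5/2) = 0.

0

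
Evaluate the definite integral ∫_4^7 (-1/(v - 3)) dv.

An antiderivative is F(v) = -log(v - 3).
Then F(7) - F(4) = (-log(4)) - (0) = -log(4).

-log(4)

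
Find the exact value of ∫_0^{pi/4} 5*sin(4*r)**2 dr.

Use the identity sin^2(4*r) = (1 - cos(8*r))/2.
An antiderivative is F(r) = 5*r/2 - 5*sin(8*r)/16.
Then F(pi/4) - F(0) = (5*pi/8) - (0) = 5*pi/8.

5*pi/8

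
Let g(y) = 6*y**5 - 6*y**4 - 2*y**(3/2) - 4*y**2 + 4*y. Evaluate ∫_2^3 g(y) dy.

-36*sqrt(3)/5 + 16*sqrt(2)/5 + 5947/15

By the power rule, an antiderivative is F(y) = y**6 - 4*y**(5/2)/5 - 6*y**5/5 - 4*y**3/3 + 2*y**2.
Then F(3) - F(2) = (2097/5 - 36*sqrt(3)/5) - (344/15 - 16*sqrt(2)/5) = -36*sqrt(3)/5 + 16*sqrt(2)/5 + 5947/15.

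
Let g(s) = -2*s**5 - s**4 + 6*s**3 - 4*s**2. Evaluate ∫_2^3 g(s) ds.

-1917/10

By the power rule, an antiderivative is F(s) = -s**6/3 - s**5/5 + 3*s**4/2 - 4*s**3/3.
Then F(3) - F(2) = (-2061/10) - (-72/5) = -1917/10.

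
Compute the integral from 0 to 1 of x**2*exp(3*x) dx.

Integrate by parts twice (u = x^2, dv = exp(3*x) dx).
An antiderivative is F(x) = (9*x**2 - 6*x + 2)*exp(3*x)/27.
Then F(1) - F(0) = (5*exp(3)/27) - (2/27) = -2/27 + 5*exp(3)/27.

-2/27 + 5*exp(3)/27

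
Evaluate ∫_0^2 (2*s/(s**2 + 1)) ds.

Let u = s**2 + 1, so du = 2*s ds. When s = 0, u = 1; when s = 2, u = 5.
The integral becomes ∫ 1/u du from 1 to 5, with antiderivative log(u).
Back in s: F(s) = log(s**2 + 1).
Then F(2) - F(0) = (log(5)) - (0) = log(5).

log(5)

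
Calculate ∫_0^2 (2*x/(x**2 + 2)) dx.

log(3)

Let u = x**2 + 2, so du = 2*x dx. When x = 0, u = 2; when x = 2, u = 6.
The integral becomes ∫ 1/u du from 2 to 6, with antiderivative log(u).
Back in x: F(x) = log(x**2 + 2).
Then F(2) - F(0) = (log(6)) - (log(2)) = log(3).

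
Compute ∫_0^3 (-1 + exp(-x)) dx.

-2 - exp(-3)

An antiderivative is F(x) = -x - exp(-x).
Then F(3) - F(0) = (-3 - exp(-3)) - (-1) = -2 - exp(-3).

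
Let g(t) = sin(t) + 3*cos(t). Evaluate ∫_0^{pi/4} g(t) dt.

1 + sqrt(2)

An antiderivative is F(t) = 3*sin(t) - cos(t).
Then F(pi/4) - F(0) = (sqrt(2)) - (-1) = 1 + sqrt(2).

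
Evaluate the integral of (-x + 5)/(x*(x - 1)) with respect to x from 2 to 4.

Factor the denominator: x**2 - x = x(x - 1).
Partial fractions: (-x + 5)/(x*(x - 1)) = -5/x + 4/(x - 1).
An antiderivative is F(x) = -5*log(x) + 4*log(x - 1).
Then F(4) - F(2) = (-10*log(2) + 4*log(3)) - (-log(32)) = log(81/32).

log(81/32)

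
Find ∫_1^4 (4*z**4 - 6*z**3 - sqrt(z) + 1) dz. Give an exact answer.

13027/30

By the power rule, an antiderivative is F(z) = 4*z**5/5 - 3*z**4/2 - 2*z**(3/2)/3 + z.
Then F(4) - F(1) = (6508/15) - (-11/30) = 13027/30.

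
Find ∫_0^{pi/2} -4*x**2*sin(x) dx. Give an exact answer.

8 - 4*pi

Integrate by parts twice (u = x^2, dv = -4*sin(x) dx).
An antiderivative is F(x) = 4*x**2*cos(x) - 8*x*sin(x) - 8*cos(x).
Then F(pi/2) - F(0) = (-4*pi) - (-8) = 8 - 4*pi.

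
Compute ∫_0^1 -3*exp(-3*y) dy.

-1 + exp(-3)

An antiderivative is F(y) = exp(-3*y).
Then F(1) - F(0) = (exp(-3)) - (1) = -1 + exp(-3).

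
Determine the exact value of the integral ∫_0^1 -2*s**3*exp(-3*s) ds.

Integrate by parts 3 times (u = s^3, dv = -2*exp(-3*s) ds).
An antiderivative is F(s) = (18*s**3 + 18*s**2 + 12*s + 4)*exp(-3*s)/27.
Then F(1) - F(0) = (52*exp(-3)/27) - (4/27) = -4/27 + 52*exp(-3)/27.

-4/27 + 52*exp(-3)/27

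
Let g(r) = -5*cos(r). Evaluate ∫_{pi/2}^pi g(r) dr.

5

An antiderivative is F(r) = -5*sin(r).
Then F(pi) - F(pi/2) = (0) - (-5) = 5.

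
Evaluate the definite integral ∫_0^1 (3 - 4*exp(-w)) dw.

-1 + 4*exp(-1)

An antiderivative is F(w) = 3*w + 4*exp(-w).
Then F(1) - F(0) = (4*exp(-1) + 3) - (4) = -1 + 4*exp(-1).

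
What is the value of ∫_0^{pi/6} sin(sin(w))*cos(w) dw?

Let u = sin(w), so du = cos(w) dw. When w = 0, u = 0; when w = pi/6, u = 1/2.
The integral becomes ∫ sin(u) du from 0 to 1/2, with antiderivative -cos(u).
Back in w: F(w) = -cos(sin(w)).
Then F(pi/6) - F(0) = (-cos(1/2)) - (-1) = 1 - cos(1/2).

1 - cos(1/2)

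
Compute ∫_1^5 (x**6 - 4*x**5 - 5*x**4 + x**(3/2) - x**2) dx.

-254222/105 + 10*sqrt(5)

By the power rule, an antiderivative is F(x) = x**7/7 - 2*x**6/3 + 2*x**(5/2)/5 - x**5 - x**3/3.
Then F(5) - F(1) = (-50875/21 + 10*sqrt(5)) - (-51/35) = -254222/105 + 10*sqrt(5).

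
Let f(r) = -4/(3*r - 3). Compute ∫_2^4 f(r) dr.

An antiderivative is F(r) = -4*log(3*r - 3)/3.
Then F(4) - F(2) = (-8*log(3)/3) - (-4*log(3)/3) = -4*log(3)/3.

-4*log(3)/3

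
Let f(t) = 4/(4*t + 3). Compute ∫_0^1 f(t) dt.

log(7/3)

An antiderivative is F(t) = log(4*t + 3).
Then F(1) - F(0) = (log(7)) - (log(3)) = log(7/3).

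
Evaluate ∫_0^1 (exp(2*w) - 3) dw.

An antiderivative is F(w) = exp(2*w)/2 - 3*w.
Then F(1) - F(0) = (-3 + exp(2)/2) - (1/2) = -7/2 + exp(2)/2.

-7/2 + exp(2)/2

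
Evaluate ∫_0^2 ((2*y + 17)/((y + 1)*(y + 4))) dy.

log(72)

Factor the denominator: y**2 + 5*y + 4 = (y + 4)(y + 1).
Partial fractions: (2*y + 17)/((y + 1)*(y + 4)) = -3/(y + 4) + 5/(y + 1).
An antiderivative is F(y) = 5*log(y + 1) - 3*log(y + 4).
Then F(2) - F(0) = (log(9/8)) - (-log(64)) = log(72).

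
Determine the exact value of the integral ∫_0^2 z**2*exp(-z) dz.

Integrate by parts twice (u = z^2, dv = exp(-z) dz).
An antiderivative is F(z) = (-z**2 - 2*z - 2)*exp(-z).
Then F(2) - F(0) = (-10*exp(-2)) - (-2) = 2 - 10*exp(-2).

2 - 10*exp(-2)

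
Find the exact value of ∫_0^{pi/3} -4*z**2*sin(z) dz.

Integrate by parts twice (u = z^2, dv = -4*sin(z) dz).
An antiderivative is F(z) = 4*z**2*cos(z) - 8*z*sin(z) - 8*cos(z).
Then F(pi/3) - F(0) = (-4*sqrt(3)*pi/3 - 4 + 2*pi**2/9) - (-8) = -4*sqrt(3)*pi/3 + 2*pi**2/9 + 4.

-4*sqrt(3)*pi/3 + 2*pi**2/9 + 4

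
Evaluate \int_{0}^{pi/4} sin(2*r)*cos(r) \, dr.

2/3 - sqrt(2)/6

Use the identity sin(2*r)cos(r) = [sin(3*r) + sin(r)]/2.
An antiderivative is F(r) = -cos(r)/2 - cos(3*r)/6.
Then F(pi/4) - F(0) = (-sqrt(2)/6) - (-2/3) = 2/3 - sqrt(2)/6.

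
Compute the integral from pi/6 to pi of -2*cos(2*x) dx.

sqrt(3)/2

An antiderivative is F(x) = -sin(2*x).
Then F(pi) - F(pi/6) = (0) - (-sqrt(3)/2) = sqrt(3)/2.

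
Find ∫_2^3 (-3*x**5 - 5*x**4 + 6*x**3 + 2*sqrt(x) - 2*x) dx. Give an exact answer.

By the power rule, an antiderivative is F(x) = -x**6/2 - x**5 + 3*x**4/2 + 4*x**(3/2)/3 - x**2.
Then F(3) - F(2) = (-495 + 4*sqrt(3)) - (-44 + 8*sqrt(2)/3) = -451 - 8*sqrt(2)/3 + 4*sqrt(3).

-451 - 8*sqrt(2)/3 + 4*sqrt(3)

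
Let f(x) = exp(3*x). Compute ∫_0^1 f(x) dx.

-1/3 + exp(3)/3

An antiderivative is F(x) = exp(3*x)/3.
Then F(1) - F(0) = (exp(3)/3) - (1/3) = -1/3 + exp(3)/3.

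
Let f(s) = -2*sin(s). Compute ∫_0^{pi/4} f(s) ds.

An antiderivative is F(s) = 2*cos(s).
Then F(pi/4) - F(0) = (sqrt(2)) - (2) = -2 + sqrt(2).

-2 + sqrt(2)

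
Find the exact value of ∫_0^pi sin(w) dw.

An antiderivative is F(w) = -cos(w).
Then F(pi) - F(0) = (1) - (-1) = 2.

2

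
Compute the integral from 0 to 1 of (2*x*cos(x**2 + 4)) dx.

sin(5) - sin(4)

Let u = x**2 + 4, so du = 2*x dx. When x = 0, u = 4; when x = 1, u = 5.
The integral becomes ∫ cos(u) du from 4 to 5, with antiderivative sin(u).
Back in x: F(x) = sin(x**2 + 4).
Then F(1) - F(0) = (sin(5)) - (sin(4)) = sin(5) - sin(4).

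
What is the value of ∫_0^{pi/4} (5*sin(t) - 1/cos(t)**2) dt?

4 - 5*sqrt(2)/2

An antiderivative is F(t) = -5*cos(t) - tan(t).
Then F(pi/4) - F(0) = (-5*sqrt(2)/2 - 1) - (-5) = 4 - 5*sqrt(2)/2.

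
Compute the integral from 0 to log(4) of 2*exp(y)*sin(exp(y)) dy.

Let u = exp(y), so du = exp(y) dy. When y = 0, u = 1; when y = log(4), u = 4.
The integral becomes 2·∫ sin(u) du from 1 to 4, with antiderivative -2*cos(u).
Back in y: F(y) = -2*cos(exp(y)).
Then F(log(4)) - F(0) = (-2*cos(4)) - (-2*cos(1)) = 2*cos(1) - 2*cos(4).

2*cos(1) - 2*cos(4)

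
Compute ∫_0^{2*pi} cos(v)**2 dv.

Use the identity cos^2(v) = (1 + cos(2*v))/2.
An antiderivative is F(v) = v/2 + sin(2*v)/4.
Then F(2*pi) - F(0) = (pi) - (0) = pi.

pi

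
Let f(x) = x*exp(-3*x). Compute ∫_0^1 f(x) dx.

Integrate by parts once (u = x, dv = exp(-3*x) dx).
An antiderivative is F(x) = (-3*x - 1)*exp(-3*x)/9.
Then F(1) - F(0) = (-4*exp(-3)/9) - (-1/9) = (-4 + exp(3))*exp(-3)/9.

(-4 + exp(3))*exp(-3)/9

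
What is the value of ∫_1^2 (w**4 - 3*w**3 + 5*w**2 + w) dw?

487/60

By the power rule, an antiderivative is F(w) = w**5/5 - 3*w**4/4 + 5*w**3/3 + w**2/2.
Then F(2) - F(1) = (146/15) - (97/60) = 487/60.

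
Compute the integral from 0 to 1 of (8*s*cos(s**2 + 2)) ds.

Let u = s**2 + 2, so du = 2*s ds. When s = 0, u = 2; when s = 1, u = 3.
The integral becomes 4·∫ cos(u) du from 2 to 3, with antiderivative 4*sin(u).
Back in s: F(s) = 4*sin(s**2 + 2).
Then F(1) - F(0) = (4*sin(3)) - (4*sin(2)) = -4*sin(2) + 4*sin(3).

-4*sin(2) + 4*sin(3)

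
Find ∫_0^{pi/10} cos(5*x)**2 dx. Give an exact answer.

Use the identity cos^2(5*x) = (1 + cos(10*x))/2.
An antiderivative is F(x) = x/2 + sin(10*x)/20.
Then F(pi/10) - F(0) = (pi/20) - (0) = pi/20.

pi/20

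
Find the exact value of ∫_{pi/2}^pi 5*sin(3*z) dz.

An antiderivative is F(z) = -5*cos(3*z)/3.
Then F(pi) - F(pi/2) = (5/3) - (0) = 5/3.

5/3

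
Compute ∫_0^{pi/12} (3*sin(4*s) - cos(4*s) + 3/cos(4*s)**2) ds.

3/8 + 5*sqrt(3)/8

An antiderivative is F(s) = -sin(4*s)/4 - 3*cos(4*s)/4 + 3*tan(4*s)/4.
Then F(pi/12) - F(0) = (-3/8 + 5*sqrt(3)/8) - (-3/4) = 3/8 + 5*sqrt(3)/8.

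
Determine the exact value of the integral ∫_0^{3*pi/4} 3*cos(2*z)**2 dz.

9*pi/8

Use the identity cos^2(2*z) = (1 + cos(4*z))/2.
An antiderivative is F(z) = 3*z/2 + 3*sin(4*z)/8.
Then F(3*pi/4) - F(0) = (9*pi/8) - (0) = 9*pi/8.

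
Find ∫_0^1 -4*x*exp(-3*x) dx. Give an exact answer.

-4/9 + 16*exp(-3)/9

Integrate by parts once (u = x, dv = -4*exp(-3*x) dx).
An antiderivative is F(x) = (12*x + 4)*exp(-3*x)/9.
Then F(1) - F(0) = (16*exp(-3)/9) - (4/9) = -4/9 + 16*exp(-3)/9.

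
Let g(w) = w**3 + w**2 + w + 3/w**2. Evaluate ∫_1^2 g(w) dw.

109/12

By the power rule, an antiderivative is F(w) = w**4/4 + w**3/3 + w**2/2 - 3/w.
Then F(2) - F(1) = (43/6) - (-23/12) = 109/12.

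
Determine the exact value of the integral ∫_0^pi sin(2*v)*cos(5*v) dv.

-4/21

Use the identity sin(2*v)cos(5*v) = [sin(7*v) + sin(-3*v)]/2.
An antiderivative is F(v) = cos(3*v)/6 - cos(7*v)/14.
Then F(pi) - F(0) = (-2/21) - (2/21) = -4/21.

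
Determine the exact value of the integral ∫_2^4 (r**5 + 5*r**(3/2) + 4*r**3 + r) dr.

982 - 8*sqrt(2)

By the power rule, an antiderivative is F(r) = r**6/6 + 2*r**(5/2) + r**4 + r**2/2.
Then F(4) - F(2) = (3032/3) - (8*sqrt(2) + 86/3) = 982 - 8*sqrt(2).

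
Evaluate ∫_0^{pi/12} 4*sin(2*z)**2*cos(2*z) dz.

Let u = sin(2*z), so du = 2*cos(2*z) dz. When z = 0, u = 0; when z = pi/12, u = 1/2.
The integral becomes 2·∫ u**2 du from 0 to 1/2, with antiderivative 2*u**3/3.
Back in z: F(z) = 2*sin(2*z)**3/3.
Then F(pi/12) - F(0) = (1/12) - (0) = 1/12.

1/12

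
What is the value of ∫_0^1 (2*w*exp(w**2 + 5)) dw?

Let u = w**2 + 5, so du = 2*w dw. When w = 0, u = 5; when w = 1, u = 6.
The integral becomes ∫ exp(u) du from 5 to 6, with antiderivative exp(u).
Back in w: F(w) = exp(w**2 + 5).
Then F(1) - F(0) = (exp(6)) - (exp(5)) = -exp(5) + exp(6).

-exp(5) + exp(6)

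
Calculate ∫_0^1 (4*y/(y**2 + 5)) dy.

Let u = y**2 + 5, so du = 2*y dy. When y = 0, u = 5; when y = 1, u = 6.
The integral becomes 2·∫ 1/u du from 5 to 6, with antiderivative 2*log(u).
Back in y: F(y) = 2*log(y**2 + 5).
Then F(1) - F(0) = (log(36)) - (log(25)) = log(36/25).

log(36/25)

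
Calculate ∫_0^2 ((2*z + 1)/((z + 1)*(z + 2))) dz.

log(8/3)

Factor the denominator: z**2 + 3*z + 2 = (z + 2)(z + 1).
Partial fractions: (2*z + 1)/((z + 1)*(z + 2)) = 3/(z + 2) - 1/(z + 1).
An antiderivative is F(z) = -log(z + 1) + 3*log(z + 2).
Then F(2) - F(0) = (log(64/3)) - (log(8)) = log(8/3).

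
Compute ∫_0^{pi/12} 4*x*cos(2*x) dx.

-1 + pi/12 + sqrt(3)/2

Integrate by parts once (u = x, dv = 4*cos(2*x) dx).
An antiderivative is F(x) = 2*x*sin(2*x) + cos(2*x).
Then F(pi/12) - F(0) = (pi/12 + sqrt(3)/2) - (1) = -1 + pi/12 + sqrt(3)/2.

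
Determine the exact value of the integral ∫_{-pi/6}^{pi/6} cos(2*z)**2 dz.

Use the identity cos^2(2*z) = (1 + cos(4*z))/2.
An antiderivative is F(z) = z/2 + sin(4*z)/8.
Then F(pi/6) - F(-pi/6) = (sqrt(3)/16 + pi/12) - (-pi/12 - sqrt(3)/16) = sqrt(3)/8 + pi/6.

sqrt(3)/8 + pi/6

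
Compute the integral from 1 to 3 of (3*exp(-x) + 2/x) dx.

An antiderivative is F(x) = 2*log(x) - 3*exp(-x).
Then F(3) - F(1) = (-3*exp(-3) + 2*log(3)) - (-3*exp(-1)) = -3*exp(-3) + 3*exp(-1) + 2*log(3).

-3*exp(-3) + 3*exp(-1) + 2*log(3)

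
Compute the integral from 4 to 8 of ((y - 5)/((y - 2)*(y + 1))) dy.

log(27/25)

Factor the denominator: y**2 - y - 2 = (y + 1)(y - 2).
Partial fractions: (y - 5)/((y - 2)*(y + 1)) = 2/(y + 1) - 1/(y - 2).
An antiderivative is F(y) = -log(y - 2) + 2*log(y + 1).
Then F(8) - F(4) = (log(27/2)) - (log(25/2)) = log(27/25).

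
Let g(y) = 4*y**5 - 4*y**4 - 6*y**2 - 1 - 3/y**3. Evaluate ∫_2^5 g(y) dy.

By the power rule, an antiderivative is F(y) = 2*y**6/3 - 4*y**5/5 - 2*y**3 - y + 3/(2*y**2).
Then F(5) - F(2) = (1149259/150) - (-67/120) = 1532457/200.

1532457/200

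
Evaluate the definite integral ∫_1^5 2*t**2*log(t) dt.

Integrate by parts once (u = ln t, dv = 2*t**2 dt).
An antiderivative is F(t) = 2*t**3*(3*log(t) - 1)/9.
Then F(5) - F(1) = (-250/9 + 250*log(5)/3) - (-2/9) = -248/9 + 250*log(5)/3.

-248/9 + 250*log(5)/3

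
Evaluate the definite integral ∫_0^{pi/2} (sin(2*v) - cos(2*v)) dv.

An antiderivative is F(v) = -sin(2*v)/2 - cos(2*v)/2.
Then F(pi/2) - F(0) = (1/2) - (-1/2) = 1.

1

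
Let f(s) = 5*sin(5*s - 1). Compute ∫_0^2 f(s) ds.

Let u = 5*s - 1, so du = 5 ds. When s = 0, u = -1; when s = 2, u = 9.
The integral becomes ∫ sin(u) du from -1 to 9, with antiderivative -cos(u).
Back in s: F(s) = -cos(5*s - 1).
Then F(2) - F(0) = (-cos(9)) - (-cos(1)) = cos(1) - cos(9).

cos(1) - cos(9)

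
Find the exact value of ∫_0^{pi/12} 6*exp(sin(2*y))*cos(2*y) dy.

Let u = sin(2*y), so du = 2*cos(2*y) dy. When y = 0, u = 0; when y = pi/12, u = 1/2.
The integral becomes 3·∫ exp(u) du from 0 to 1/2, with antiderivative 3*exp(u).
Back in y: F(y) = 3*exp(sin(2*y)).
Then F(pi/12) - F(0) = (3*exp(1/2)) - (3) = -3 + 3*exp(1/2).

-3 + 3*exp(1/2)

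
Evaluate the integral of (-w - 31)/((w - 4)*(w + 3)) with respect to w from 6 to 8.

Factor the denominator: w**2 - w - 12 = (w + 3)(w - 4).
Partial fractions: (-w - 31)/((w - 4)*(w + 3)) = 4/(w + 3) - 5/(w - 4).
An antiderivative is F(w) = -5*log(w - 4) + 4*log(w + 3).
Then F(8) - F(6) = (-10*log(2) + 4*log(11)) - (-5*log(2) + 8*log(3)) = -8*log(3) - 5*log(2) + 4*log(11).

-8*log(3) - 5*log(2) + 4*log(11)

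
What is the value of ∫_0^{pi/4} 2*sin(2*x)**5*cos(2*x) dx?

1/6

Let u = sin(2*x), so du = 2*cos(2*x) dx. When x = 0, u = 0; when x = pi/4, u = 1.
The integral becomes ∫ u**5 du from 0 to 1, with antiderivative u**6/6.
Back in x: F(x) = sin(2*x)**6/6.
Then F(pi/4) - F(0) = (1/6) - (0) = 1/6.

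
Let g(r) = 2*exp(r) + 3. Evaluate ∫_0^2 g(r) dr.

4 + 2*exp(2)

An antiderivative is F(r) = 3*r + 2*exp(r).
Then F(2) - F(0) = (6 + 2*exp(2)) - (2) = 4 + 2*exp(2).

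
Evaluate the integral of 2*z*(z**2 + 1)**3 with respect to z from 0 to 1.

15/4

Let u = z**2 + 1, so du = 2*z dz. When z = 0, u = 1; when z = 1, u = 2.
The integral becomes ∫ u**3 du from 1 to 2, with antiderivative u**4/4.
Back in z: F(z) = (z**2 + 1)**4/4.
Then F(1) - F(0) = (4) - (1/4) = 15/4.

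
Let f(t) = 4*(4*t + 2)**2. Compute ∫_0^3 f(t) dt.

912

Let u = 4*t + 2, so du = 4 dt. When t = 0, u = 2; when t = 3, u = 14.
The integral becomes ∫ u**2 du from 2 to 14, with antiderivative u**3/3.
Back in t: F(t) = (4*t + 2)**3/3.
Then F(3) - F(0) = (2744/3) - (8/3) = 912.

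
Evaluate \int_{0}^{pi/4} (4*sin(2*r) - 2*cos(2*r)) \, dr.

An antiderivative is F(r) = -sin(2*r) - 2*cos(2*r).
Then F(pi/4) - F(0) = (-1) - (-2) = 1.

1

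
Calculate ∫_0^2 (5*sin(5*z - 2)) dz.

Let u = 5*z - 2, so du = 5 dz. When z = 0, u = -2; when z = 2, u = 8.
The integral becomes ∫ sin(u) du from -2 to 8, with antiderivative -cos(u).
Back in z: F(z) = -cos(5*z - 2).
Then F(2) - F(0) = (-cos(8)) - (-cos(2)) = cos(2) - cos(8).

cos(2) - cos(8)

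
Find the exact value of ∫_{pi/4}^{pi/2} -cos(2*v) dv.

An antiderivative is F(v) = -sin(2*v)/2.
Then F(pi/2) - F(pi/4) = (0) - (-1/2) = 1/2.

1/2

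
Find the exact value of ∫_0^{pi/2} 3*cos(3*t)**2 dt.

Use the identity cos^2(3*t) = (1 + cos(6*t))/2.
An antiderivative is F(t) = 3*t/2 + sin(6*t)/4.
Then F(pi/2) - F(0) = (3*pi/4) - (0) = 3*pi/4.

3*pi/4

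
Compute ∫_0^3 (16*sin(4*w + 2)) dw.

4*cos(2) - 4*cos(14)

Let u = 4*w + 2, so du = 4 dw. When w = 0, u = 2; when w = 3, u = 14.
The integral becomes 4·∫ sin(u) du from 2 to 14, with antiderivative -4*cos(u).
Back in w: F(w) = -4*cos(4*w + 2).
Then F(3) - F(0) = (-4*cos(14)) - (-4*cos(2)) = 4*cos(2) - 4*cos(14).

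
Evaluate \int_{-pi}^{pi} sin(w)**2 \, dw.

Use the identity sin^2(w) = (1 - cos(2*w))/2.
An antiderivative is F(w) = w/2 - sin(2*w)/4.
Then F(pi) - F(-pi) = (pi/2) - (-pi/2) = pi.

pi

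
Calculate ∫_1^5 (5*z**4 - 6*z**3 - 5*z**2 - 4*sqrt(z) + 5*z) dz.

2044 - 40*sqrt(5)/3

By the power rule, an antiderivative is F(z) = z**5 - 3*z**4/2 - 8*z**(3/2)/3 - 5*z**3/3 + 5*z**2/2.
Then F(5) - F(1) = (6125/3 - 40*sqrt(5)/3) - (-7/3) = 2044 - 40*sqrt(5)/3.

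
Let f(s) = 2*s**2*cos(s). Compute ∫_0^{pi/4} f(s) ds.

Integrate by parts twice (u = s^2, dv = 2*cos(s) ds).
An antiderivative is F(s) = 2*s**2*sin(s) + 4*s*cos(s) - 4*sin(s).
Then F(pi/4) - F(0) = (sqrt(2)*(-32 + pi**2 + 8*pi)/16) - (0) = sqrt(2)*(-32 + pi**2 + 8*pi)/16.

sqrt(2)*(-32 + pi**2 + 8*pi)/16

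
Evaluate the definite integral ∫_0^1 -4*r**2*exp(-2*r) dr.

Integrate by parts twice (u = r^2, dv = -4*exp(-2*r) dr).
An antiderivative is F(r) = (2*r**2 + 2*r + 1)*exp(-2*r).
Then F(1) - F(0) = (5*exp(-2)) - (1) = -1 + 5*exp(-2).

-1 + 5*exp(-2)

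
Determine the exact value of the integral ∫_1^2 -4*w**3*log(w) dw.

Integrate by parts once (u = ln w, dv = -4*w**3 dw).
An antiderivative is F(w) = -w**4*(4*log(w) - 1)/4.
Then F(2) - F(1) = (4 - 16*log(2)) - (1/4) = 15/4 - 16*log(2).

15/4 - 16*log(2)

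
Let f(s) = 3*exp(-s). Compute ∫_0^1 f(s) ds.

An antiderivative is F(s) = -3*exp(-s).
Then F(1) - F(0) = (-3*exp(-1)) - (-3) = 3 - 3*exp(-1).

3 - 3*exp(-1)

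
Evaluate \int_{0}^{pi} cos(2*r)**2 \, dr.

Use the identity cos^2(2*r) = (1 + cos(4*r))/2.
An antiderivative is F(r) = r/2 + sin(4*r)/8.
Then F(pi) - F(0) = (pi/2) - (0) = pi/2.

pi/2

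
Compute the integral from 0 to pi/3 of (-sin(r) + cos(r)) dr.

An antiderivative is F(r) = sin(r) + cos(r).
Then F(pi/3) - F(0) = (1/2 + sqrt(3)/2) - (1) = -1/2 + sqrt(3)/2.

-1/2 + sqrt(3)/2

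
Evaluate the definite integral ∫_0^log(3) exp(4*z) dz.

20

Let u = exp(z), so du = exp(z) dz. When z = 0, u = 1; when z = log(3), u = 3.
The integral becomes ∫ u**3 du from 1 to 3, with antiderivative u**4/4.
Back in z: F(z) = exp(4*z)/4.
Then F(log(3)) - F(0) = (81/4) - (1/4) = 20.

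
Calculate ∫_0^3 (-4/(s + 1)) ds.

An antiderivative is F(s) = -4*log(s + 1).
Then F(3) - F(0) = (-8*log(2)) - (0) = -8*log(2).

-8*log(2)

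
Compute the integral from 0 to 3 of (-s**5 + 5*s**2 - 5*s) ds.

By the power rule, an antiderivative is F(s) = -s**6/6 + 5*s**3/3 - 5*s**2/2.
Then F(3) - F(0) = (-99) - (0) = -99.

-99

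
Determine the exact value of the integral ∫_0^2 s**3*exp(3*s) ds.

2/27 + 46*exp(6)/27

Integrate by parts 3 times (u = s^3, dv = exp(3*s) ds).
An antiderivative is F(s) = (9*s**3 - 9*s**2 + 6*s - 2)*exp(3*s)/27.
Then F(2) - F(0) = (46*exp(6)/27) - (-2/27) = 2/27 + 46*exp(6)/27.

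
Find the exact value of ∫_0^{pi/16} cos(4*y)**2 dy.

1/16 + pi/32

Use the identity cos^2(4*y) = (1 + cos(8*y))/2.
An antiderivative is F(y) = y/2 + sin(8*y)/16.
Then F(pi/16) - F(0) = (1/16 + pi/32) - (0) = 1/16 + pi/32.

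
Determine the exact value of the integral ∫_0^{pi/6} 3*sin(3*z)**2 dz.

Use the identity sin^2(3*z) = (1 - cos(6*z))/2.
An antiderivative is F(z) = 3*z/2 - sin(6*z)/4.
Then F(pi/6) - F(0) = (pi/4) - (0) = pi/4.

pi/4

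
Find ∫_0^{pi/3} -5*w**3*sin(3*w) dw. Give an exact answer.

5*pi*(6 - pi**2)/81

Integrate by parts 3 times (u = w^3, dv = -5*sin(3*w) dw).
An antiderivative is F(w) = 5*w**3*cos(3*w)/3 - 5*w**2*sin(3*w)/3 - 10*w*cos(3*w)/9 + 10*sin(3*w)/27.
Then F(pi/3) - F(0) = (5*pi*(6 - pi**2)/81) - (0) = 5*pi*(6 - pi**2)/81.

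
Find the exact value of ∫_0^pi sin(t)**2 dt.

Use the identity sin^2(t) = (1 - cos(2*t))/2.
An antiderivative is F(t) = t/2 - sin(2*t)/4.
Then F(pi) - F(0) = (pi/2) - (0) = pi/2.

pi/2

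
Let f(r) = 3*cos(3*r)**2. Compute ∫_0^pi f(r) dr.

3*pi/2

Use the identity cos^2(3*r) = (1 + cos(6*r))/2.
An antiderivative is F(r) = 3*r/2 + sin(6*r)/4.
Then F(pi) - F(0) = (3*pi/2) - (0) = 3*pi/2.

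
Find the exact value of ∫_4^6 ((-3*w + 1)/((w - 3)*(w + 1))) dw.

Factor the denominator: w**2 - 2*w - 3 = (w + 1)(w - 3).
Partial fractions: (-3*w + 1)/((w - 3)*(w + 1)) = -1/(w + 1) - 2/(w - 3).
An antiderivative is F(w) = -2*log(w - 3) - log(w + 1).
Then F(6) - F(4) = (-log(63)) - (-log(5)) = log(5/63).

log(5/63)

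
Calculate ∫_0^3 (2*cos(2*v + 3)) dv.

-sin(3) + sin(9)

Let u = 2*v + 3, so du = 2 dv. When v = 0, u = 3; when v = 3, u = 9.
The integral becomes ∫ cos(u) du from 3 to 9, with antiderivative sin(u).
Back in v: F(v) = sin(2*v + 3).
Then F(3) - F(0) = (sin(9)) - (sin(3)) = -sin(3) + sin(9).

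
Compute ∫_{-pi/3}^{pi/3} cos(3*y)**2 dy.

pi/3

Use the identity cos^2(3*y) = (1 + cos(6*y))/2.
An antiderivative is F(y) = y/2 + sin(6*y)/12.
Then F(pi/3) - F(-pi/3) = (pi/6) - (-pi/6) = pi/3.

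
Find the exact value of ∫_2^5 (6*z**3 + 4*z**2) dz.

By the power rule, an antiderivative is F(z) = 3*z**4/2 + 4*z**3/3.
Then F(5) - F(2) = (6625/6) - (104/3) = 2139/2.

2139/2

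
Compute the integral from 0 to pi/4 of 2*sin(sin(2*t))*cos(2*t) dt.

1 - cos(1)

Let u = sin(2*t), so du = 2*cos(2*t) dt. When t = 0, u = 0; when t = pi/4, u = 1.
The integral becomes ∫ sin(u) du from 0 to 1, with antiderivative -cos(u).
Back in t: F(t) = -cos(sin(2*t)).
Then F(pi/4) - F(0) = (-cos(1)) - (-1) = 1 - cos(1).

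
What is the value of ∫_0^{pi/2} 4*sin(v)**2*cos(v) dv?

Let u = sin(v), so du = cos(v) dv. When v = 0, u = 0; when v = pi/2, u = 1.
The integral becomes 4·∫ u**2 du from 0 to 1, with antiderivative 4*u**3/3.
Back in v: F(v) = 4*sin(v)**3/3.
Then F(pi/2) - F(0) = (4/3) - (0) = 4/3.

4/3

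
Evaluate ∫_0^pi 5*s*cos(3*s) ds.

-10/9

Integrate by parts once (u = s, dv = 5*cos(3*s) ds).
An antiderivative is F(s) = 5*s*sin(3*s)/3 + 5*cos(3*s)/9.
Then F(pi) - F(0) = (-5/9) - (5/9) = -10/9.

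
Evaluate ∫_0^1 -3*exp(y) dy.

3 - 3*E

An antiderivative is F(y) = -3*exp(y).
Then F(1) - F(0) = (-3*E) - (-3) = 3 - 3*E.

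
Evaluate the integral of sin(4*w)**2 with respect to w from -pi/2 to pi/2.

pi/2

Use the identity sin^2(4*w) = (1 - cos(8*w))/2.
An antiderivative is F(w) = w/2 - sin(8*w)/16.
Then F(pi/2) - F(-pi/2) = (pi/4) - (-pi/4) = pi/2.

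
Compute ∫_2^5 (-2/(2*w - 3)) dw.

-log(7)

An antiderivative is F(w) = -log(2*w - 3).
Then F(5) - F(2) = (-log(7)) - (0) = -log(7).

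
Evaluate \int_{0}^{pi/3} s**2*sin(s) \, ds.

Integrate by parts twice (u = s^2, dv = sin(s) ds).
An antiderivative is F(s) = -s**2*cos(s) + 2*s*sin(s) + 2*cos(s).
Then F(pi/3) - F(0) = (-pi**2/18 + 1 + sqrt(3)*pi/3) - (2) = -1 - pi**2/18 + sqrt(3)*pi/3.

-1 - pi**2/18 + sqrt(3)*pi/3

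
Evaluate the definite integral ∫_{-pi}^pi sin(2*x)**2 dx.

Use the identity sin^2(2*x) = (1 - cos(4*x))/2.
An antiderivative is F(x) = x/2 - sin(4*x)/8.
Then F(pi) - F(-pi) = (pi/2) - (-pi/2) = pi.

pi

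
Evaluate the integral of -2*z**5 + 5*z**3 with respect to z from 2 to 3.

By the power rule, an antiderivative is F(z) = -z**6/3 + 5*z**4/4.
Then F(3) - F(2) = (-567/4) - (-4/3) = -1685/12.

-1685/12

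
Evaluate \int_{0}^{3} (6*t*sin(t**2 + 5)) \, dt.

Let u = t**2 + 5, so du = 2*t dt. When t = 0, u = 5; when t = 3, u = 14.
The integral becomes 3·∫ sin(u) du from 5 to 14, with antiderivative -3*cos(u).
Back in t: F(t) = -3*cos(t**2 + 5).
Then F(3) - F(0) = (-3*cos(14)) - (-3*cos(5)) = -3*cos(14) + 3*cos(5).

-3*cos(14) + 3*cos(5)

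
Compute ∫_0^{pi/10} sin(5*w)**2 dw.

pi/20

Use the identity sin^2(5*w) = (1 - cos(10*w))/2.
An antiderivative is F(w) = w/2 - sin(10*w)/20.
Then F(pi/10) - F(0) = (pi/20) - (0) = pi/20.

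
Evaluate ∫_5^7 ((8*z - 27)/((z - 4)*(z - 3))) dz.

Factor the denominator: z**2 - 7*z + 12 = (z - 3)(z - 4).
Partial fractions: (8*z - 27)/((z - 4)*(z - 3)) = 3/(z - 3) + 5/(z - 4).
An antiderivative is F(z) = 5*log(z - 4) + 3*log(z - 3).
Then F(7) - F(5) = (6*log(2) + 5*log(3)) - (log(8)) = 3*log(2) + 5*log(3).

3*log(2) + 5*log(3)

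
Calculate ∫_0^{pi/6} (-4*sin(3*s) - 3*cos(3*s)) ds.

-7/3

An antiderivative is F(s) = -sin(3*s) + 4*cos(3*s)/3.
Then F(pi/6) - F(0) = (-1) - (4/3) = -7/3.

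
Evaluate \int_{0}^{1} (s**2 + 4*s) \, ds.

By the power rule, an antiderivative is F(s) = s**3/3 + 2*s**2.
Then F(1) - F(0) = (7/3) - (0) = 7/3.

7/3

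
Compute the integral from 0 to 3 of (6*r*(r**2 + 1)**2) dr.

999

Let u = r**2 + 1, so du = 2*r dr. When r = 0, u = 1; when r = 3, u = 10.
The integral becomes 3·∫ u**2 du from 1 to 10, with antiderivative u**3.
Back in r: F(r) = (r**2 + 1)**3.
Then F(3) - F(0) = (1000) - (1) = 999.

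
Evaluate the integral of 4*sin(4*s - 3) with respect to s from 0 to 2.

cos(3) - cos(5)

Let u = 4*s - 3, so du = 4 ds. When s = 0, u = -3; when s = 2, u = 5.
The integral becomes ∫ sin(u) du from -3 to 5, with antiderivative -cos(u).
Back in s: F(s) = -cos(4*s - 3).
Then F(2) - F(0) = (-cos(5)) - (-cos(3)) = cos(3) - cos(5).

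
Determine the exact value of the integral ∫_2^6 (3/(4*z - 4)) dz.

3*log(5)/4

An antiderivative is F(z) = 3*log(4*z - 4)/4.
Then F(6) - F(2) = (3*log(20)/4) - (3*log(2)/2) = 3*log(5)/4.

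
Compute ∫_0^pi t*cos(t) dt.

-2

Integrate by parts once (u = t, dv = cos(t) dt).
An antiderivative is F(t) = t*sin(t) + cos(t).
Then F(pi) - F(0) = (-1) - (1) = -2.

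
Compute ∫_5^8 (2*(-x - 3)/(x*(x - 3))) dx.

Factor the denominator: x**2 - 3*x = x(x - 3).
Partial fractions: 2*(-x - 3)/(x*(x - 3)) = 2/x - 4/(x - 3).
An antiderivative is F(x) = 2*log(x) - 4*log(x - 3).
Then F(8) - F(5) = (-4*log(5) + 6*log(2)) - (log(25/16)) = -6*log(5) + 10*log(2).

-6*log(5) + 10*log(2)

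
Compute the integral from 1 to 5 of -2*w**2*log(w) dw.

248/9 - 250*log(5)/3

Integrate by parts once (u = ln w, dv = -2*w**2 dw).
An antiderivative is F(w) = -2*w**3*(3*log(w) - 1)/9.
Then F(5) - F(1) = (250/9 - 250*log(5)/3) - (2/9) = 248/9 - 250*log(5)/3.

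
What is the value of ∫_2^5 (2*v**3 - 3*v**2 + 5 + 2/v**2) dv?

2031/10

By the power rule, an antiderivative is F(v) = v**4/2 - v**3 + 5*v - 2/v.
Then F(5) - F(2) = (2121/10) - (9) = 2031/10.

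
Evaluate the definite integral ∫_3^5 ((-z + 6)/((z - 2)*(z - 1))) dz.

log(81/32)

Factor the denominator: z**2 - 3*z + 2 = (z - 1)(z - 2).
Partial fractions: (-z + 6)/((z - 2)*(z - 1)) = -5/(z - 1) + 4/(z - 2).
An antiderivative is F(z) = 4*log(z - 2) - 5*log(z - 1).
Then F(5) - F(3) = (-10*log(2) + 4*log(3)) - (-log(32)) = log(81/32).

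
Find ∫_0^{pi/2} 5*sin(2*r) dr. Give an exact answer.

An antiderivative is F(r) = -5*cos(2*r)/2.
Then F(pi/2) - F(0) = (5/2) - (-5/2) = 5.

5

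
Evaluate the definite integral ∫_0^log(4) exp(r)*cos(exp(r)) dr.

Let u = exp(r), so du = exp(r) dr. When r = 0, u = 1; when r = log(4), u = 4.
The integral becomes ∫ cos(u) du from 1 to 4, with antiderivative sin(u).
Back in r: F(r) = sin(exp(r)).
Then F(log(4)) - F(0) = (sin(4)) - (sin(1)) = -sin(1) + sin(4).

-sin(1) + sin(4)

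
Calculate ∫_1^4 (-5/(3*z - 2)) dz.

An antiderivative is F(z) = -5*log(3*z - 2)/3.
Then F(4) - F(1) = (-5*log(10)/3) - (0) = -5*log(10)/3.

-5*log(10)/3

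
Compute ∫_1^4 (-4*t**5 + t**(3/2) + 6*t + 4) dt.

By the power rule, an antiderivative is F(t) = -2*t**6/3 + 2*t**(5/2)/5 + 3*t**2 + 4*t.
Then F(4) - F(1) = (-39808/15) - (101/15) = -13303/5.

-13303/5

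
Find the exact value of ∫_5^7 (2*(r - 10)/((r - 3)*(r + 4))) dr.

Factor the denominator: r**2 + r - 12 = (r + 4)(r - 3).
Partial fractions: 2*(r - 10)/((r - 3)*(r + 4)) = 4/(r + 4) - 2/(r - 3).
An antiderivative is F(r) = -2*log(r - 3) + 4*log(r + 4).
Then F(7) - F(5) = (-4*log(2) + 4*log(11)) - (-2*log(2) + 8*log(3)) = -8*log(3) - 2*log(2) + 4*log(11).

-8*log(3) - 2*log(2) + 4*log(11)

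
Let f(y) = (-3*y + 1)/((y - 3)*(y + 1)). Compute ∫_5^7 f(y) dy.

Factor the denominator: y**2 - 2*y - 3 = (y + 1)(y - 3).
Partial fractions: (-3*y + 1)/((y - 3)*(y + 1)) = -1/(y + 1) - 2/(y - 3).
An antiderivative is F(y) = -2*log(y - 3) - log(y + 1).
Then F(7) - F(5) = (-7*log(2)) - (-log(24)) = log(3/16).

log(3/16)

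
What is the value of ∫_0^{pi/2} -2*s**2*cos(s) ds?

4 - pi**2/2

Integrate by parts twice (u = s^2, dv = -2*cos(s) ds).
An antiderivative is F(s) = -2*s**2*sin(s) - 4*s*cos(s) + 4*sin(s).
Then F(pi/2) - F(0) = (4 - pi**2/2) - (0) = 4 - pi**2/2.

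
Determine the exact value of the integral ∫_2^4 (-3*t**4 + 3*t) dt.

By the power rule, an antiderivative is F(t) = -3*t**5/5 + 3*t**2/2.
Then F(4) - F(2) = (-2952/5) - (-66/5) = -2886/5.

-2886/5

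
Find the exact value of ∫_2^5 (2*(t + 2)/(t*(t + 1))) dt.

Factor the denominator: t**2 + t = (t + 1)t.
Partial fractions: 2*(t + 2)/(t*(t + 1)) = -2/(t + 1) + 4/t.
An antiderivative is F(t) = 4*log(t) - 2*log(t + 1).
Then F(5) - F(2) = (-2*log(3) - 2*log(2) + 4*log(5)) - (log(16/9)) = -6*log(2) + 4*log(5).

-6*log(2) + 4*log(5)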